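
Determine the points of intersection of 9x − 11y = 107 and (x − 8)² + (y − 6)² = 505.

Express y = (−107 + 9x)/11 and substitute into the circle:
202x² − 5050x − 23432 = 0  ⟹  x² − 25x − 116 = 0
x = 29 or x = −4, giving (29, 14) and (−4, −13).

(−4, −13) and (29, 14)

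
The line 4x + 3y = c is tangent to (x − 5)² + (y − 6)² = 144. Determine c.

Tangency holds when the distance from the centre (5, 6) to the line equals the radius 12:
|4·5 + 3·6 − c| / √25 = 12
|c − (38)| = 12·5, so c = 98 or c = −22.

c = −22 or c = 98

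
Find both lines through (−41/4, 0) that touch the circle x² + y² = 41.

4x + 5y = −41 and 4x − 5y = −41

Write the tangent as mx − y + (0 − m·(−41/4)) = 0 and set its distance from the centre to √41:
[m·(41/4) − (0)]² = 41(m² + 1)
25m² − 16 = 0, so m = −4/5 or m = 4/5.
Through (−41/4, 0) these give 4x + 5y = −41 and 4x − 5y = −41.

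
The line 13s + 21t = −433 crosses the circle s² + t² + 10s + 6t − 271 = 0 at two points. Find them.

Express t = (−433 − 13s)/21 and substitute into the circle:
610s² + 14030s + 13420 = 0  ⟹  s² + 23s + 22 = 0
s = −1 or s = −22, giving (−1, −20) and (−22, −7).

(−22, −7) and (−1, −20)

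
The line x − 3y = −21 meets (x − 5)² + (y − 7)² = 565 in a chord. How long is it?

15√10

Centre (5, 7), r² = 565. Perpendicular distance d from centre to line = |5| / √10 = 5/√10.
Half the chord is √(r² − d²) = √(1125/2), so the full chord is 15√10.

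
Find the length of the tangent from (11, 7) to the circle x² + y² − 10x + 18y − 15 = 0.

3√19

The centre is (5, −9) and r = 11. The square of the distance from P to the centre is 36 + 256 = 292.
The tangent meets the radius at right angles, so tangent² = |PO|² − r² = 292 − 121 = 171.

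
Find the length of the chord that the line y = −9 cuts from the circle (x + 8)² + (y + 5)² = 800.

56

The distance from (−8, −5) to the line is 4, and r² = 800.
Chord = 2√(r² − d²) = 2·√(784) = 56.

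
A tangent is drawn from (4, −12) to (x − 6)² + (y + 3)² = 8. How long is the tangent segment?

With centre O = (6, −3), |OP|² = 85 and r² = 8.
By the tangent–radius right angle, tangent length = √(|PO|² − r²) = √77.

√77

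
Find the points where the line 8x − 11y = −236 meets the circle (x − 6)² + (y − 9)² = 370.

(−13, 12) and (9, 28)

From the line, y = (236 + 8x)/11. Substituting:
185x² + 740x − 21645 = 0  ⟹  x² + 4x − 117 = 0
x = 9 or x = −13, giving (9, 28) and (−13, 12).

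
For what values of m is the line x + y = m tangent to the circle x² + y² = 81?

m = ±9√2

For a tangent, require d(centre, line) = r = 9.
|1·0 + 1·0 − m| / √2 = 9
|m| = 9√2.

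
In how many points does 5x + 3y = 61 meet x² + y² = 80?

0

Centre (0, 0), r² = 80. Distance² from centre to line = (−61)²/34 = 3721/34.
Since d² > r², the line lies outside the circle.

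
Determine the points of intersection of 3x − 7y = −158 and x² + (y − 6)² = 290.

(−13, 17) and (1, 23)

Express y = (158 + 3x)/7 and substitute into the circle:
58x² + 696x − 754 = 0  ⟹  x² + 12x − 13 = 0
x = 1 or x = −13, giving (1, 23) and (−13, 17).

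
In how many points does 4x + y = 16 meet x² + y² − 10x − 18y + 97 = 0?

0

Substituting the line into the circle gives 17x² − 66x + 65 = 0.
Discriminant = (−66)² − 4·17·(65) = −64 < 0.
No real roots: the line does not meet the circle.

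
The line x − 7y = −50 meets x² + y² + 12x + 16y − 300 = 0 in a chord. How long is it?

20√2

Substitute y = (50 + x)/7:
50x² + 800x − 6600 = 0  ⟹  x² + 16x − 132 = 0
x = 6 or x = −22, giving (6, 8) and (−22, 4).
Chord length = distance between (6, 8) and (−22, 4) = √800 = 20√2.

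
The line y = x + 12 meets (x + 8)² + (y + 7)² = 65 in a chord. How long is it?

The distance from (−8, −7) to the line is 11/√2, and r² = 65.
Chord = 2√(r² − d²) = 2·√(9/2) = 3√2.

3√2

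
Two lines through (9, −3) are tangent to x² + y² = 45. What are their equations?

Let a tangent through (9, −3) have slope m. Its distance from (0, 0) must equal 3√5:
[m·(−9) − (3)]² = 45(m² + 1)
2m² + 3m − 2 = 0, so m = −2 or m = 1/2.
Through (9, −3) these give 2x + y = 15 and x − 2y = 15.

2x + y = 15 and x − 2y = 15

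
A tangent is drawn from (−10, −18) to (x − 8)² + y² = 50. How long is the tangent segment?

√598

With centre O = (8, 0), |OP|² = 648 and r² = 50.
The tangent meets the radius at right angles, so tangent² = |PO|² − r² = 648 − 50 = 598.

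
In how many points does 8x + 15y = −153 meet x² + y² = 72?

0

d² = (8·0 + 15·0 − (−153))²/289 = 81; r² = 72.
Since d² > r², the line lies outside the circle.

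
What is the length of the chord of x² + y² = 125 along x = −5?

The line gives x = −5. Substituting into the circle:
y² − 100 = 0
y = 10 or y = −10, giving (−5, 10) and (−5, −10).
|(−5, 10) − (−5, −10)| = √((0)² + (20)²) = 20.

20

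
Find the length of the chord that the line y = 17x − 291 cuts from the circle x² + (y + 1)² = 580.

2√290

Centre (0, −1), r² = 580. Perpendicular distance d from centre to line = |−290| / √290 = 290/√290.
Chord = 2√(r² − d²) = 2·√(290) = 2√290.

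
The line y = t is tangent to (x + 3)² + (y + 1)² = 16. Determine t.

The line touches the circle iff its distance from (−3, −1) is 4:
|0·(−3) + 1·(−1) − t| / √1 = 4
|t − (−1)| = 4, so t = 3 or t = −5.

t = −5 or t = 3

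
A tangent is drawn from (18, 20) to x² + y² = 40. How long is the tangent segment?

6√19

With centre O = (0, 0), |OP|² = 724 and r² = 40.
Power of the point: PT² = |PO|² − r² = 684, so PT = 6√19.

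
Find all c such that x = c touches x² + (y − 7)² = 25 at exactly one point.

c = −5 or c = 5

The line touches the circle iff its distance from (0, 7) is 5:
|1·0 + 0·7 − c| / √1 = 5
|c| = 5, so c = 5 or c = −5.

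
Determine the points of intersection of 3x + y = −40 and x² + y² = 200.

From the line, y = −3x − 40. Substituting:
10x² + 240x + 1400 = 0  ⟹  x² + 24x + 140 = 0
x = −10 or x = −14, giving (−10, −10) and (−14, 2).

(−14, 2) and (−10, −10)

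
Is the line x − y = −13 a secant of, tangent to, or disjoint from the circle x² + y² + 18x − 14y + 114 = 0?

secant

Centre (−9, 7), r² = 16. Distance² from centre to line = (−3)²/2 = 9/2.
Since d² < r², the line cuts the circle twice.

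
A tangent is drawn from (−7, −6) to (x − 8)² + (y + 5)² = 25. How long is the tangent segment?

√201

Centre (8, −5), r² = 25. |PO|² = (−15)² + (−1)² = 226.
The tangent meets the radius at right angles, so tangent² = |PO|² − r² = 226 − 25 = 201.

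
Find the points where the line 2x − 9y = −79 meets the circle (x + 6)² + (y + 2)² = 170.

(−17, 5) and (1, 9)

From the line, y = (79 + 2x)/9. Substituting:
85x² + 1360x − 1445 = 0  ⟹  x² + 16x − 17 = 0
x = 1 or x = −17, giving (1, 9) and (−17, 5).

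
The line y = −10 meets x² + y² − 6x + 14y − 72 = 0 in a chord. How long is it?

The distance from (3, −7) to the line is 3, and r² = 130.
Half the chord is √(r² − d²) = √(121), so the full chord is 22.

22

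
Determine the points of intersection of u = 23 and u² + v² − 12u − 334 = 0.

The line gives u = 23. Substituting into the circle:
v² − 81 = 0
v = 9 or v = −9, giving (23, 9) and (23, −9).

(23, −9) and (23, 9)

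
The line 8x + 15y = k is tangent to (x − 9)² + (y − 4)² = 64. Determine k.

k = −4 or k = 268

The line touches the circle iff its distance from (9, 4) is 8:
|8·9 + 15·4 − k| / √289 = 8
|k − (132)| = 8·17, so k = 268 or k = −4.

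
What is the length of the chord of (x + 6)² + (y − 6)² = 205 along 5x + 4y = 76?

Express y = (76 − 5x)/4 and substitute into the circle:
41x² − 328x = 0  ⟹  x² − 8x = 0
x = 8 or x = 0, giving (8, 9) and (0, 19).
Chord length = distance between (8, 9) and (0, 19) = √164 = 2√41.

2√41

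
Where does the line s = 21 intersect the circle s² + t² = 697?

The line gives s = 21. Substituting into the circle:
t² − 256 = 0
t = 16 or t = −16, giving (21, 16) and (21, −16).

(21, −16) and (21, 16)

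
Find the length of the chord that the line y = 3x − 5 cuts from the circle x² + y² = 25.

Centre (0, 0), r² = 25. Perpendicular distance d from centre to line = |−5| / √10 = 5/√10.
Half the chord is √(r² − d²) = √(45/2), so the full chord is 3√10.

3√10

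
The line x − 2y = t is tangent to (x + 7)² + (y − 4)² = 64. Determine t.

The line touches the circle iff its distance from (−7, 4) is 8:
|1·(−7) − 2·4 − t| / √5 = 8
|t − (−15)| = 8√5.

t = −15 ± 8√5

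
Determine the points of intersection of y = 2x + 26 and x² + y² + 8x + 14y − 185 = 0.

Express y = 2x + 26 and substitute into the circle:
5x² + 140x + 855 = 0  ⟹  x² + 28x + 171 = 0
x = −9 or x = −19, giving (−9, 8) and (−19, −12).

(−19, −12) and (−9, 8)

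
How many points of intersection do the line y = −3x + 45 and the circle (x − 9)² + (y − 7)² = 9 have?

0

d² = (3·9 + 1·7 − (45))²/10 = 121/10; r² = 9.
Since d² > r², the line lies outside the circle.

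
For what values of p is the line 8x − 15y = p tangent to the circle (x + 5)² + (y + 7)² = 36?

Tangency holds when the distance from the centre (−5, −7) to the line equals the radius 6:
|8·(−5) − 15·(−7) − p| / √289 = 6
|p − (65)| = 6·17, so p = 167 or p = −37.

p = −37 or p = 167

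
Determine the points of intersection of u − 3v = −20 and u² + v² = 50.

(−5, 5) and (1, 7)

From the line, v = (20 + u)/3. Substituting:
10u² + 40u − 50 = 0  ⟹  u² + 4u − 5 = 0
u = 1 or u = −5, giving (1, 7) and (−5, 5).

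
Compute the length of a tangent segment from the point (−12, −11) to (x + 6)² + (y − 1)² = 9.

Centre (−6, 1), r² = 9. |PO|² = (−6)² + (−12)² = 180.
The tangent meets the radius at right angles, so tangent² = |PO|² − r² = 180 − 9 = 171.

3√19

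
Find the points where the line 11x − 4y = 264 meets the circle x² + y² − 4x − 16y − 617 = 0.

Substitute y = (−264 + 11x)/4:
137x² − 6576x + 76720 = 0  ⟹  x² − 48x + 560 = 0
x = 28 or x = 20, giving (28, 11) and (20, −11).

(20, −11) and (28, 11)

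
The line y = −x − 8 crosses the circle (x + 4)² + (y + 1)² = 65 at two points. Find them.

(−11, 3) and (0, −8)

Substitute y = −x − 8:
2x² + 22x = 0  ⟹  x² + 11x = 0
x = 0 or x = −11, giving (0, −8) and (−11, 3).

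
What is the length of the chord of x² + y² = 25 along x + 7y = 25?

5√2

Express y = (25 − x)/7 and substitute into the circle:
50x² − 50x − 600 = 0  ⟹  x² − x − 12 = 0
x = 4 or x = −3, giving (4, 3) and (−3, 4).
Chord length = distance between (4, 3) and (−3, 4) = √50 = 5√2.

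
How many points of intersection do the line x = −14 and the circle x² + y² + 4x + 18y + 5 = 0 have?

Substituting the line into the circle gives y² + 18y + 145 = 0.
Δ = 324 − 580 = −256.
No real roots: the line does not meet the circle.

0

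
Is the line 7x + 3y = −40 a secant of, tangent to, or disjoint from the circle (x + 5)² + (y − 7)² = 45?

secant

d² = (7·(−5) + 3·7 − (−40))²/58 = 338/29; r² = 45.
Since d² < r², the line cuts the circle twice.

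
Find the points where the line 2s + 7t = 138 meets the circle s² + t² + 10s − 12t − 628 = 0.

(−22, 26) and (20, 14)

From the line, t = (138 − 2s)/7. Substituting:
53s² + 106s − 23320 = 0  ⟹  s² + 2s − 440 = 0
s = 20 or s = −22, giving (20, 14) and (−22, 26).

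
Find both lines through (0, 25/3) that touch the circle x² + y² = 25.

4x + 3y = 25 and 4x − 3y = −25

Let a tangent through (0, 25/3) have slope m. Its distance from (0, 0) must equal 5:
[m·(0) − (−25/3)]² = 25(m² + 1)
9m² − 16 = 0, so m = −4/3 or m = 4/3.
Through (0, 25/3) these give 4x + 3y = 25 and 4x − 3y = −25.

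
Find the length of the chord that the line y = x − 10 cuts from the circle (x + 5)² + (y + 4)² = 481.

29√2

Express y = x − 10 and substitute into the circle:
2x² − 2x − 420 = 0  ⟹  x² − x − 210 = 0
x = 15 or x = −14, giving (15, 5) and (−14, −24).
|(15, 5) − (−14, −24)| = √((29)² + (29)²) = 29√2.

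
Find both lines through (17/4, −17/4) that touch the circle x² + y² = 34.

3x − 5y = 34 and 5x − 3y = 34

Let a tangent through (17/4, −17/4) have slope m. Its distance from (0, 0) must equal √34:
(−17/4m − (17/4))² = 34(m² + 1)
15m² − 34m + 15 = 0, so m = 3/5 or m = 5/3.
Through (17/4, −17/4) these give 3x − 5y = 34 and 5x − 3y = 34.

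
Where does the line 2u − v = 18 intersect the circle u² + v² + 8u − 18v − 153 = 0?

Express v = 2u − 18 and substitute into the circle:
5u² − 100u + 495 = 0  ⟹  u² − 20u + 99 = 0
u = 11 or u = 9, giving (11, 4) and (9, 0).

(9, 0) and (11, 4)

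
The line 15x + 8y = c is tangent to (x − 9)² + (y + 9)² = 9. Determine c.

c = 12 or c = 114

The line touches the circle iff its distance from (9, −9) is 3:
|15·9 + 8·(−9) − c| / √289 = 3
|c − (63)| = 3·17, so c = 114 or c = 12.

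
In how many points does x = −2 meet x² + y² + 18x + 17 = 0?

2

Substituting the line into the circle gives y² − 15 = 0.
Δ = 0 − (−60) = 60.
Two real roots: the line is a secant.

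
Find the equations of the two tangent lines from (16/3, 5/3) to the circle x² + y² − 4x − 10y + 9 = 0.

x − 2y = 2 and 2x − y = 9

A line y − (5/3) = m(x − (16/3)) is tangent when its distance from (2, 5) is 2√5:
(−10/3m − (10/3))² = 20(m² + 1)
2m² − 5m + 2 = 0, so m = 1/2 or m = 2.
Through (16/3, 5/3) these give x − 2y = 2 and 2x − y = 9.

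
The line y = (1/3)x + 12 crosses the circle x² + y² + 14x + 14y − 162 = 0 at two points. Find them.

From the line, y = (36 + x)/3. Substituting:
10x² + 240x + 1350 = 0  ⟹  x² + 24x + 135 = 0
x = −9 or x = −15, giving (−9, 9) and (−15, 7).

(−15, 7) and (−9, 9)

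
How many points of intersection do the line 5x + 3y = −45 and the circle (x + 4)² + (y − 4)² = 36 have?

d² = (5·(−4) + 3·4 − (−45))²/34 = 1369/34; r² = 36.
Since d² > r², the line lies outside the circle.

0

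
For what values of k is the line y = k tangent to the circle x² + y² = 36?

For a tangent, require d(centre, line) = r = 6.
|0·0 + 1·0 − k| / √1 = 6
|k| = 6, so k = 6 or k = −6.

k = −6 or k = 6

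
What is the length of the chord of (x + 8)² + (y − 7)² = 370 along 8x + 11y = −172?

From the line, y = (−172 − 8x)/11. Substituting:
185x² + 5920x + 24975 = 0  ⟹  x² + 32x + 135 = 0
x = −5 or x = −27, giving (−5, −12) and (−27, 4).
|(−5, −12) − (−27, 4)| = √((22)² + (−16)²) = 2√185.

2√185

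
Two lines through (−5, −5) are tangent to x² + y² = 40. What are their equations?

3x + y = −20 and x + 3y = −20

Let a tangent through (−5, −5) have slope m. Its distance from (0, 0) must equal 2√10:
[m·(5) − (5)]² = 40(m² + 1)
3m² + 10m + 3 = 0, so m = −3 or m = −1/3.
With m = −3: 3x + y = −20. With m = −1/3: x + 3y = −20.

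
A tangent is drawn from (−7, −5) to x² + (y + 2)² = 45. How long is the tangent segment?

With centre O = (0, −2), |OP|² = 58 and r² = 45.
By the tangent–radius right angle, tangent length = √(|PO|² − r²) = √13.

√13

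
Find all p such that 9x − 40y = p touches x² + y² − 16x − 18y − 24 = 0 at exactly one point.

For a tangent, require d(centre, line) = r = 13.
|9·8 − 40·9 − p| / √1681 = 13
|p − (−288)| = 13·41, so p = 245 or p = −821.

p = −821 or p = 245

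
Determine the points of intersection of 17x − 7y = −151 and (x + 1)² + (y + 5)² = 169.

(−13, −10) and (−6, 7)

Substitute y = (151 + 17x)/7:
338x² + 6422x + 26364 = 0  ⟹  x² + 19x + 78 = 0
x = −6 or x = −13, giving (−6, 7) and (−13, −10).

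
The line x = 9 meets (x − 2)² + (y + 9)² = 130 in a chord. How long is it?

Centre (2, −9), r² = 130. Perpendicular distance d from centre to line = |−7| / √1 = 7.
Chord = 2√(r² − d²) = 2·√(81) = 18.

18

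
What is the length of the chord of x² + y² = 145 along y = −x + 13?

11√2

From the line, y = −x + 13. Substituting:
2x² − 26x + 24 = 0  ⟹  x² − 13x + 12 = 0
x = 12 or x = 1, giving (12, 1) and (1, 12).
Chord length = distance between (12, 1) and (1, 12) = √242 = 11√2.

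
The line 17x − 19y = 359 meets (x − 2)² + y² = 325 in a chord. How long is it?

5√26

The distance from (2, 0) to the line is 325/√650, and r² = 325.
Chord = 2√(r² − d²) = 2·√(325/2) = 5√26.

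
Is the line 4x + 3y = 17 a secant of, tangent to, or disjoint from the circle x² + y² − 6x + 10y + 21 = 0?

Centre (3, −5), r² = 13. Distance² from centre to line = (−20)²/25 = 16.
Since d² > r², the line lies outside the circle.

disjoint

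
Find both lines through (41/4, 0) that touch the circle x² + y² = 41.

Write the tangent as mx − y + (0 − m·(41/4)) = 0 and set its distance from the centre to √41:
(−41/4m − (0))² = 41(m² + 1)
25m² − 16 = 0, so m = −4/5 or m = 4/5.
Through (41/4, 0) these give 4x + 5y = 41 and 4x − 5y = 41.

4x + 5y = 41 and 4x − 5y = 41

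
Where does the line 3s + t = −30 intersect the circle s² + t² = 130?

(−11, 3) and (−7, −9)

Express t = −3s − 30 and substitute into the circle:
10s² + 180s + 770 = 0  ⟹  s² + 18s + 77 = 0
s = −7 or s = −11, giving (−7, −9) and (−11, 3).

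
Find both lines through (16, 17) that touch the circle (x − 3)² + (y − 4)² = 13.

A line y − (17) = m(x − (16)) is tangent when its distance from (3, 4) is √13:
[m·(−13) − (−13)]² = 13(m² + 1)
6m² − 13m + 6 = 0, so m = 3/2 or m = 2/3.
With m = 3/2: 3x − 2y = 14. With m = 2/3: 2x − 3y = −19.

3x − 2y = 14 and 2x − 3y = −19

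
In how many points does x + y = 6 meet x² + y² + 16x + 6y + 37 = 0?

d² = (1·(−8) + 1·(−3) − (6))²/2 = 289/2; r² = 36.
Since d² > r², the line lies outside the circle.

0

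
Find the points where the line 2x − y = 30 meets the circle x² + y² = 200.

Substitute y = 2x − 30:
5x² − 120x + 700 = 0  ⟹  x² − 24x + 140 = 0
x = 14 or x = 10, giving (14, −2) and (10, −10).

(10, −10) and (14, −2)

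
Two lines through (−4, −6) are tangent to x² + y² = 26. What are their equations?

A line y − (−6) = m(x − (−4)) is tangent when its distance from (0, 0) is √26:
(4m − (6))² = 26(m² + 1)
5m² + 24m − 5 = 0, so m = −5 or m = 1/5.
With m = −5: 5x + y = −26. With m = 1/5: x − 5y = 26.

5x + y = −26 and x − 5y = 26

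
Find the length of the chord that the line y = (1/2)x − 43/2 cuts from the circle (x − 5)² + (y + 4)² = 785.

Centre (5, −4), r² = 785. Perpendicular distance d from centre to line = |−30| / √5 = 30/√5.
Half the chord is √(r² − d²) = √(605), so the full chord is 22√5.

22√5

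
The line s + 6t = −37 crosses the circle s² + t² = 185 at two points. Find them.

Substitute t = (−37 − s)/6:
37s² + 74s − 5291 = 0  ⟹  s² + 2s − 143 = 0
s = 11 or s = −13, giving (11, −8) and (−13, −4).

(−13, −4) and (11, −8)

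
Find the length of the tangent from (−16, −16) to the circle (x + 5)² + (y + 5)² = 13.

Centre (−5, −5), r² = 13. |PO|² = (−11)² + (−11)² = 242.
Power of the point: PT² = |PO|² − r² = 229, so PT = √229.

√229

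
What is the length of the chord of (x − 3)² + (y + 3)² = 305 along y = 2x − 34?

Express y = 2x − 34 and substitute into the circle:
5x² − 130x + 665 = 0  ⟹  x² − 26x + 133 = 0
x = 19 or x = 7, giving (19, 4) and (7, −20).
|(19, 4) − (7, −20)| = √((12)² + (24)²) = 12√5.

12√5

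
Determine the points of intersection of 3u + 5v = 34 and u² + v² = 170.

From the line, v = (34 − 3u)/5. Substituting:
34u² − 204u − 3094 = 0  ⟹  u² − 6u − 91 = 0
u = 13 or u = −7, giving (13, −1) and (−7, 11).

(−7, 11) and (13, −1)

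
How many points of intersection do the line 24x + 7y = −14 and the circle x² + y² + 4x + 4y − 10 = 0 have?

2

Substituting the line into the circle gives 625x² + 196x − 686 = 0.
Δ = 38416 − (−1715000) = 1753416.
Two real roots: the line is a secant.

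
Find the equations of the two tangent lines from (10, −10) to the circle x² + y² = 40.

Write the tangent as mx − y + (−10 − m·(10)) = 0 and set its distance from the centre to 2√10:
(−10m − (10))² = 40(m² + 1)
3m² + 10m + 3 = 0, so m = −1/3 or m = −3.
With m = −1/3: x + 3y = −20. With m = −3: 3x + y = 20.

x + 3y = −20 and 3x + y = 20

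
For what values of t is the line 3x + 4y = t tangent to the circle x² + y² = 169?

t = −65 or t = 65

Tangency holds when the distance from the centre (0, 0) to the line equals the radius 13:
|3·0 + 4·0 − t| / √25 = 13
|t| = 13·5, so t = 65 or t = −65.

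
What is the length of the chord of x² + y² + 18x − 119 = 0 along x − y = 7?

Centre (−9, 0), r² = 200. Perpendicular distance d from centre to line = |−16| / √2 = 16/√2.
Half the chord is √(r² − d²) = √(72), so the full chord is 12√2.

12√2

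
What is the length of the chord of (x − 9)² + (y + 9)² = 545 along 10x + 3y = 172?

Centre (9, −9), r² = 545. Perpendicular distance d from centre to line = |−109| / √109 = 109/√109.
Chord = 2√(r² − d²) = 2·√(436) = 4√109.

4√109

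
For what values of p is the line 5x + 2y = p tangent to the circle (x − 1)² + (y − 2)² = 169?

The line touches the circle iff its distance from (1, 2) is 13:
|5·1 + 2·2 − p| / √29 = 13
|p − (9)| = 13√29.

p = 9 ± 13√29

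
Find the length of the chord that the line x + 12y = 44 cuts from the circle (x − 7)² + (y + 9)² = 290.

Express y = (44 − x)/12 and substitute into the circle:
145x² − 2320x − 11600 = 0  ⟹  x² − 16x − 80 = 0
x = 20 or x = −4, giving (20, 2) and (−4, 4).
Chord length = distance between (20, 2) and (−4, 4) = √580 = 2√145.

2√145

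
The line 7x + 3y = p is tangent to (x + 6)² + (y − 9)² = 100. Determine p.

p = −15 ± 10√58

Tangency holds when the distance from the centre (−6, 9) to the line equals the radius 10:
|7·(−6) + 3·9 − p| / √58 = 10
|p − (−15)| = 10√58.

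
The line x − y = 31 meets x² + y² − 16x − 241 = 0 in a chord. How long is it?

Substitute y = x − 31:
2x² − 78x + 720 = 0  ⟹  x² − 39x + 360 = 0
x = 24 or x = 15, giving (24, −7) and (15, −16).
Chord length = distance between (24, −7) and (15, −16) = √162 = 9√2.

9√2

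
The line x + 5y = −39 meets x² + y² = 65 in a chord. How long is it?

Centre (0, 0), r² = 65. Perpendicular distance d from centre to line = |39| / √26 = 39/√26.
Half the chord is √(r² − d²) = √(13/2), so the full chord is √26.

√26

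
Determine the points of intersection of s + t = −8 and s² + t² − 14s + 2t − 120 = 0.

Substitute t = −s − 8:
2s² − 72 = 0  ⟹  s² − 36 = 0
s = 6 or s = −6, giving (6, −14) and (−6, −2).

(−6, −2) and (6, −14)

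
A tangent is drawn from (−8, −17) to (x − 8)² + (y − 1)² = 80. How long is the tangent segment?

With centre O = (8, 1), |OP|² = 580 and r² = 80.
The tangent meets the radius at right angles, so tangent² = |PO|² − r² = 580 − 80 = 500.

10√5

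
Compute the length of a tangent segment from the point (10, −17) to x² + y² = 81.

2√77

With centre O = (0, 0), |OP|² = 389 and r² = 81.
By the tangent–radius right angle, tangent length = √(|PO|² − r²) = √308 = 2√77.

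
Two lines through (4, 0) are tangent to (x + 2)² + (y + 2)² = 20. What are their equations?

2x − y = 8 and x + 2y = 4

A line y − (0) = m(x − (4)) is tangent when its distance from (−2, −2) is 2√5:
[m·(−6) − (−2)]² = 20(m² + 1)
2m² − 3m − 2 = 0, so m = 2 or m = −1/2.
With m = 2: 2x − y = 8. With m = −1/2: x + 2y = 4.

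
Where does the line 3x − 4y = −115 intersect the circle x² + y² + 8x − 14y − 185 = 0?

From the line, y = (115 + 3x)/4. Substituting:
25x² + 650x + 3825 = 0  ⟹  x² + 26x + 153 = 0
x = −9 or x = −17, giving (−9, 22) and (−17, 16).

(−17, 16) and (−9, 22)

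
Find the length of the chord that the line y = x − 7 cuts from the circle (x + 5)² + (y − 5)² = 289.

17√2

Substitute y = x − 7:
2x² − 14x − 120 = 0  ⟹  x² − 7x − 60 = 0
x = 12 or x = −5, giving (12, 5) and (−5, −12).
Chord length = distance between (12, 5) and (−5, −12) = √578 = 17√2.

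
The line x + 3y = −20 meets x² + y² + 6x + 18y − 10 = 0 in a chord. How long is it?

Substitute y = (−20 − x)/3:
10x² + 40x − 770 = 0  ⟹  x² + 4x − 77 = 0
x = 7 or x = −11, giving (7, −9) and (−11, −3).
Chord length = distance between (7, −9) and (−11, −3) = √360 = 6√10.

6√10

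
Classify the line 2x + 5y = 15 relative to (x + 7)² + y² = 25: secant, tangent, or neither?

neither

Centre (−7, 0), r² = 25. Distance² from centre to line = (−29)²/29 = 29.
Since d² > r², the line lies outside the circle.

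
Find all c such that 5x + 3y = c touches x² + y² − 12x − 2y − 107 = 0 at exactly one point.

Tangency holds when the distance from the centre (6, 1) to the line equals the radius 12:
|5·6 + 3·1 − c| / √34 = 12
|c − (33)| = 12√34.

c = 33 ± 12√34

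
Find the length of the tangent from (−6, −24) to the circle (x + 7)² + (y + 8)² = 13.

The centre is (−7, −8) and r = √13. The square of the distance from P to the centre is 1 + 256 = 257.
Power of the point: PT² = |PO|² − r² = 244, so PT = 2√61.

2√61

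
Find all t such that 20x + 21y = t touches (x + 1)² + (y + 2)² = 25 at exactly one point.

For a tangent, require d(centre, line) = r = 5.
|20·(−1) + 21·(−2) − t| / √841 = 5
|t − (−62)| = 5·29, so t = 83 or t = −207.

t = −207 or t = 83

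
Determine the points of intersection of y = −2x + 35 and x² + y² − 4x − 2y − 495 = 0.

Express y = −2x + 35 and substitute into the circle:
5x² − 140x + 660 = 0  ⟹  x² − 28x + 132 = 0
x = 22 or x = 6, giving (22, −9) and (6, 23).

(6, 23) and (22, −9)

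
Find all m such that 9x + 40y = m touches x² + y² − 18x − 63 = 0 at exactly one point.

Tangency holds when the distance from the centre (9, 0) to the line equals the radius 12:
|9·9 + 40·0 − m| / √1681 = 12
|m − (81)| = 12·41, so m = 573 or m = −411.

m = −411 or m = 573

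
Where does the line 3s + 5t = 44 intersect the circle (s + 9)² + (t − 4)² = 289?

(−17, 19) and (8, 4)

Substitute t = (44 − 3s)/5:
34s² + 306s − 4624 = 0  ⟹  s² + 9s − 136 = 0
s = 8 or s = −17, giving (8, 4) and (−17, 19).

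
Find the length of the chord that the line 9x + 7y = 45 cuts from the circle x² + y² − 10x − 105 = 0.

From the line, y = (45 − 9x)/7. Substituting:
130x² − 1300x − 3120 = 0  ⟹  x² − 10x − 24 = 0
x = 12 or x = −2, giving (12, −9) and (−2, 9).
|(12, −9) − (−2, 9)| = √((14)² + (−18)²) = 2√130.

2√130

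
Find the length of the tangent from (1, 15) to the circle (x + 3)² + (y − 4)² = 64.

√73

Centre (−3, 4), r² = 64. |PO|² = (4)² + (11)² = 137.
Power of the point: PT² = |PO|² − r² = 73, so PT = √73.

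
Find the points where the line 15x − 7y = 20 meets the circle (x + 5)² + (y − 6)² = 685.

Express y = (−20 + 15x)/7 and substitute into the circle:
274x² − 1370x − 28496 = 0  ⟹  x² − 5x − 104 = 0
x = 13 or x = −8, giving (13, 25) and (−8, −20).

(−8, −20) and (13, 25)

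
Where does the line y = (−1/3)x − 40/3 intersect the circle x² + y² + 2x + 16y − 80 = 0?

(−13, −9) and (8, −16)

From the line, y = (−40 − x)/3. Substituting:
10x² + 50x − 1040 = 0  ⟹  x² + 5x − 104 = 0
x = 8 or x = −13, giving (8, −16) and (−13, −9).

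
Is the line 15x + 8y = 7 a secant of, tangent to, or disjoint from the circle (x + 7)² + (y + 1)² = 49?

disjoint

Substituting the line into the circle gives 289x² + 446x + 225 = 0.
Δ = 198916 − 260100 = −61184.
No real roots: the line does not meet the circle.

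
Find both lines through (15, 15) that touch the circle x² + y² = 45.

2x − y = 15 and x − 2y = −15

Let a tangent through (15, 15) have slope m. Its distance from (0, 0) must equal 3√5:
(−15m − (−15))² = 45(m² + 1)
2m² − 5m + 2 = 0, so m = 2 or m = 1/2.
Through (15, 15) these give 2x − y = 15 and x − 2y = −15.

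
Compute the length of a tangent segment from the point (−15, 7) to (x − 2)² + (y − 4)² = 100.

3√22

The centre is (2, 4) and r = 10. The square of the distance from P to the centre is 289 + 9 = 298.
By the tangent–radius right angle, tangent length = √(|PO|² − r²) = √198 = 3√22.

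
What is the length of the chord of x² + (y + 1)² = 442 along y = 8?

38

Centre (0, −1), r² = 442. Perpendicular distance d from centre to line = |−9| / √1 = 9.
Half the chord is √(r² − d²) = √(361), so the full chord is 38.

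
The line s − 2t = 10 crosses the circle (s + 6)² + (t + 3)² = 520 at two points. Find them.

From the line, t = (−10 + s)/2. Substituting:
5s² + 40s − 1920 = 0  ⟹  s² + 8s − 384 = 0
s = 16 or s = −24, giving (16, 3) and (−24, −17).

(−24, −17) and (16, 3)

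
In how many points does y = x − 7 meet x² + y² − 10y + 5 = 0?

Substituting the line into the circle gives 2x² − 24x + 124 = 0.
Δ = 576 − 992 = −416.
No real roots: the line does not meet the circle.

0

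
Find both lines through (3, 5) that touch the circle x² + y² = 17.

Write the tangent as mx − y + (5 − m·(3)) = 0 and set its distance from the centre to √17:
(−3m − (−5))² = 17(m² + 1)
4m² + 15m − 4 = 0, so m = 1/4 or m = −4.
With m = 1/4: x − 4y = −17. With m = −4: 4x + y = 17.

x − 4y = −17 and 4x + y = 17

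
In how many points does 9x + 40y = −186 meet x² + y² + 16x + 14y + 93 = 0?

2

d² = (9·(−8) + 40·(−7) − (−186))²/1681 = 27556/1681; r² = 20.
Since d² < r², the line cuts the circle twice.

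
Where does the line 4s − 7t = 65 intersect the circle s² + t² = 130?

(−3, −11) and (11, −3)

Substitute t = (−65 + 4s)/7:
65s² − 520s − 2145 = 0  ⟹  s² − 8s − 33 = 0
s = 11 or s = −3, giving (11, −3) and (−3, −11).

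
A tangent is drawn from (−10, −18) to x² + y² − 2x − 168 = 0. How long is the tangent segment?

2√69

The centre is (1, 0) and r = 13. The square of the distance from P to the centre is 121 + 324 = 445.
By the tangent–radius right angle, tangent length = √(|PO|² − r²) = √276 = 2√69.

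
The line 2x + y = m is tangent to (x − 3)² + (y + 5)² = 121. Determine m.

For a tangent, require d(centre, line) = r = 11.
|2·3 + 1·(−5) − m| / √5 = 11
|m − (1)| = 11√5.

m = 1 ± 11√5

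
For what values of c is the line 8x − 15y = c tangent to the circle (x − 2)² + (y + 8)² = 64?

c = 0 or c = 272

For a tangent, require d(centre, line) = r = 8.
|8·2 − 15·(−8) − c| / √289 = 8
|c − (136)| = 8·17, so c = 272 or c = 0.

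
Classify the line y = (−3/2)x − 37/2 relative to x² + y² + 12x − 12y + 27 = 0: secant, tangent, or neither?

Centre (−6, 6), r² = 45. Distance² from centre to line = (31)²/13 = 961/13.
Since d² > r², the line lies outside the circle.

neither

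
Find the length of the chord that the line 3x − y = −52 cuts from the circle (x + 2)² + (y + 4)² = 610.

12√10

Substitute y = 3x + 52:
10x² + 340x + 2530 = 0  ⟹  x² + 34x + 253 = 0
x = −11 or x = −23, giving (−11, 19) and (−23, −17).
|(−11, 19) − (−23, −17)| = √((12)² + (36)²) = 12√10.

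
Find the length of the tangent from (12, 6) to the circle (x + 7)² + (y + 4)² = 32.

With centre O = (−7, −4), |OP|² = 461 and r² = 32.
Power of the point: PT² = |PO|² − r² = 429, so PT = √429.

√429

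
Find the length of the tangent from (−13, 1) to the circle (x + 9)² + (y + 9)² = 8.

6√3

The centre is (−9, −9) and r = 2√2. The square of the distance from P to the centre is 16 + 100 = 116.
The tangent meets the radius at right angles, so tangent² = |PO|² − r² = 116 − 8 = 108.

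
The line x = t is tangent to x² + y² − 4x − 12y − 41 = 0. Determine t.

t = −7 or t = 11

Tangency holds when the distance from the centre (2, 6) to the line equals the radius 9:
|1·2 + 0·6 − t| / √1 = 9
|t − (2)| = 9, so t = 11 or t = −7.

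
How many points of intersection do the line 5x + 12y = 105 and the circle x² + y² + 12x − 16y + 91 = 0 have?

d² = (5·(−6) + 12·8 − (105))²/169 = 9; r² = 9.
Since d² = r², the line is tangent.

1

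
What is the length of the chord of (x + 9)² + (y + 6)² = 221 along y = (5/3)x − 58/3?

Substitute y = (−58 + 5x)/3:
34x² − 238x + 340 = 0  ⟹  x² − 7x + 10 = 0
x = 5 or x = 2, giving (5, −11) and (2, −16).
Chord length = distance between (5, −11) and (2, −16) = √34 = √34.

√34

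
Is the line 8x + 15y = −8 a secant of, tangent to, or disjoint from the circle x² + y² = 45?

secant

Substituting the line into the circle gives 289x² + 128x − 10061 = 0.
Δ = 16384 − (−11630516) = 11646900.
Two real roots: the line is a secant.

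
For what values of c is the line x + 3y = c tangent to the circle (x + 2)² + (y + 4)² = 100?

c = −14 ± 10√10

The line touches the circle iff its distance from (−2, −4) is 10:
|1·(−2) + 3·(−4) − c| / √10 = 10
|c − (−14)| = 10√10.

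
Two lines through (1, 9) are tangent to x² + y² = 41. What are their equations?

Let a tangent through (1, 9) have slope m. Its distance from (0, 0) must equal √41:
[m·(−1) − (−9)]² = 41(m² + 1)
20m² + 9m − 20 = 0, so m = 4/5 or m = −5/4.
Through (1, 9) these give 4x − 5y = −41 and 5x + 4y = 41.

4x − 5y = −41 and 5x + 4y = 41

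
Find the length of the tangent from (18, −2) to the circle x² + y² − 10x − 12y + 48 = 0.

2√55

With centre O = (5, 6), |OP|² = 233 and r² = 13.
The tangent meets the radius at right angles, so tangent² = |PO|² − r² = 233 − 13 = 220.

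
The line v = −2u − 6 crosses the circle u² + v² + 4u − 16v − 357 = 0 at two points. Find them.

From the line, v = −2u − 6. Substituting:
5u² + 60u − 225 = 0  ⟹  u² + 12u − 45 = 0
u = 3 or u = −15, giving (3, −12) and (−15, 24).

(−15, 24) and (3, −12)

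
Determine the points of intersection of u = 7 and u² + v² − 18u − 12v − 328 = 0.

(7, −15) and (7, 27)

The line gives u = 7. Substituting into the circle:
v² − 12v − 405 = 0
v = 27 or v = −15, giving (7, 27) and (7, −15).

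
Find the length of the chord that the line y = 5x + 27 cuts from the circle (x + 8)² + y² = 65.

Substitute y = 5x + 27:
26x² + 286x + 728 = 0  ⟹  x² + 11x + 28 = 0
x = −4 or x = −7, giving (−4, 7) and (−7, −8).
|(−4, 7) − (−7, −8)| = √((3)² + (15)²) = 3√26.

3√26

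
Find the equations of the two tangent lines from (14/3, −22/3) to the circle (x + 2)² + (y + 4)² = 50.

x − y = 12 and 7x − y = 40

A line y − (−22/3) = m(x − (14/3)) is tangent when its distance from (−2, −4) is 5√2:
(−20/3m − (10/3))² = 50(m² + 1)
m² − 8m + 7 = 0, so m = 1 or m = 7.
Through (14/3, −22/3) these give x − y = 12 and 7x − y = 40.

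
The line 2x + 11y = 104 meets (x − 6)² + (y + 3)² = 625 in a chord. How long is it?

Express y = (104 − 2x)/11 and substitute into the circle:
125x² − 2000x − 52500 = 0  ⟹  x² − 16x − 420 = 0
x = 30 or x = −14, giving (30, 4) and (−14, 12).
|(30, 4) − (−14, 12)| = √((44)² + (−8)²) = 20√5.

20√5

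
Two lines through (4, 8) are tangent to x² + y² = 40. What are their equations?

3x + y = 20 and x − 3y = −20

Write the tangent as mx − y + (8 − m·(4)) = 0 and set its distance from the centre to 2√10:
(−4m − (−8))² = 40(m² + 1)
3m² + 8m − 3 = 0, so m = −3 or m = 1/3.
With m = −3: 3x + y = 20. With m = 1/3: x − 3y = −20.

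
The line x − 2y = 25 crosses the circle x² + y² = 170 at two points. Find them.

(−1, −13) and (11, −7)

Substitute y = (−25 + x)/2:
5x² − 50x − 55 = 0  ⟹  x² − 10x − 11 = 0
x = 11 or x = −1, giving (11, −7) and (−1, −13).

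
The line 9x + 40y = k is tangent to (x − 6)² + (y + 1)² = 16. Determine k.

k = −150 or k = 178

For a tangent, require d(centre, line) = r = 4.
|9·6 + 40·(−1) − k| / √1681 = 4
|k − (14)| = 4·41, so k = 178 or k = −150.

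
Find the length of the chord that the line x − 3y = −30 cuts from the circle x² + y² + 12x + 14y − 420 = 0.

Substitute y = (30 + x)/3:
10x² + 210x − 1620 = 0  ⟹  x² + 21x − 162 = 0
x = 6 or x = −27, giving (6, 12) and (−27, 1).
Chord length = distance between (6, 12) and (−27, 1) = √1210 = 11√10.

11√10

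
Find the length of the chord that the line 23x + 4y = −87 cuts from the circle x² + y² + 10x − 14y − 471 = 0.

2√545

Centre (−5, 7), r² = 545. Perpendicular distance d from centre to line = |0| / √545 = 0/√545.
Half the chord is √(r² − d²) = √(545), so the full chord is 2√545.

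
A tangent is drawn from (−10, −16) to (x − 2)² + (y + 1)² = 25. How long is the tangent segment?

Centre (2, −1), r² = 25. |PO|² = (−12)² + (−15)² = 369.
By the tangent–radius right angle, tangent length = √(|PO|² − r²) = √344 = 2√86.

2√86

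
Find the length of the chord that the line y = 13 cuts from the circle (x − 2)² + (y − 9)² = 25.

6

Centre (2, 9), r² = 25. Perpendicular distance d from centre to line = |−4| / √1 = 4.
Half the chord is √(r² − d²) = √(9), so the full chord is 6.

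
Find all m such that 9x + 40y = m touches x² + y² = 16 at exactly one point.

m = −164 or m = 164

The line touches the circle iff its distance from (0, 0) is 4:
|9·0 + 40·0 − m| / √1681 = 4
|m| = 4·41, so m = 164 or m = −164.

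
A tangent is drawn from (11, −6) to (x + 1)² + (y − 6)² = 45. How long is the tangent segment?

The centre is (−1, 6) and r = 3√5. The square of the distance from P to the centre is 144 + 144 = 288.
By the tangent–radius right angle, tangent length = √(|PO|² − r²) = √243 = 9√3.

9√3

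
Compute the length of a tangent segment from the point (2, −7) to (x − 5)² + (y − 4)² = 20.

√110

Centre (5, 4), r² = 20. |PO|² = (−3)² + (−11)² = 130.
The tangent meets the radius at right angles, so tangent² = |PO|² − r² = 130 − 20 = 110.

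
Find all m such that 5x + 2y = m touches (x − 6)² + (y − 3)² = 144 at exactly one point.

For a tangent, require d(centre, line) = r = 12.
|5·6 + 2·3 − m| / √29 = 12
|m − (36)| = 12√29.

m = 36 ± 12√29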